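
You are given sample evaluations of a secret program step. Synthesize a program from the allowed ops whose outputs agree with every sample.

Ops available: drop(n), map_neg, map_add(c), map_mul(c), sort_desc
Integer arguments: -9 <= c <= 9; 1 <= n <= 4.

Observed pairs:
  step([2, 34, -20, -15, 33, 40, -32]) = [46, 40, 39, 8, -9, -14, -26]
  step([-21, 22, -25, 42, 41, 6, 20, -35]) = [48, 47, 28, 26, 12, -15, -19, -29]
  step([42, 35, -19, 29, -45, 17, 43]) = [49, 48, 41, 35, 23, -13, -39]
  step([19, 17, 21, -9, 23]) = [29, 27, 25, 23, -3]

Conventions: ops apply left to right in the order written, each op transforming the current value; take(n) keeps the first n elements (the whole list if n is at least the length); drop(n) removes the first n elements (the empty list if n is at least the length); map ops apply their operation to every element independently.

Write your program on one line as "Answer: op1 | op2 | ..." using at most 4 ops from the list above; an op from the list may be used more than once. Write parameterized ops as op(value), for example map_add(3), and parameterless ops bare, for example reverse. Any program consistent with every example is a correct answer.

sort_desc | map_neg | map_add(-6) | map_neg

Check, running the answer program on each example:
  [2, 34, -20, -15, 33, 40, -32] -> [40, 34, 33, 2, -15, -20, -32] -> [-40, -34, -33, -2, 15, 20, 32] -> [-46, -40, -39, -8, 9, 14, 26] -> [46, 40, 39, 8, -9, -14, -26]
  [-21, 22, -25, 42, 41, 6, 20, -35] -> [42, 41, 22, 20, 6, -21, -25, -35] -> [-42, -41, -22, -20, -6, 21, 25, 35] -> [-48, -47, -28, -26, -12, 15, 19, 29] -> [48, 47, 28, 26, 12, -15, -19, -29]
  [42, 35, -19, 29, -45, 17, 43] -> [43, 42, 35, 29, 17, -19, -45] -> [-43, -42, -35, -29, -17, 19, 45] -> [-49, -48, -41, -35, -23, 13, 39] -> [49, 48, 41, 35, 23, -13, -39]
  [19, 17, 21, -9, 23] -> [23, 21, 19, 17, -9] -> [-23, -21, -19, -17, 9] -> [-29, -27, -25, -23, 3] -> [29, 27, 25, 23, -3]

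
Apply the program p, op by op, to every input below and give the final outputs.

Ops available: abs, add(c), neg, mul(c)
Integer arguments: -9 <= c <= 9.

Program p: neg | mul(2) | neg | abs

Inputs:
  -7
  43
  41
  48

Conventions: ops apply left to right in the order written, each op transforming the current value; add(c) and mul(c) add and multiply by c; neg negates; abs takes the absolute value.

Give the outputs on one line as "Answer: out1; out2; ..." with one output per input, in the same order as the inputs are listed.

Execution, op by op:
  -7 -> 7 -> 14 -> -14 -> 14
  43 -> -43 -> -86 -> 86 -> 86
  41 -> -41 -> -82 -> 82 -> 82
  48 -> -48 -> -96 -> 96 -> 96

14; 86; 82; 96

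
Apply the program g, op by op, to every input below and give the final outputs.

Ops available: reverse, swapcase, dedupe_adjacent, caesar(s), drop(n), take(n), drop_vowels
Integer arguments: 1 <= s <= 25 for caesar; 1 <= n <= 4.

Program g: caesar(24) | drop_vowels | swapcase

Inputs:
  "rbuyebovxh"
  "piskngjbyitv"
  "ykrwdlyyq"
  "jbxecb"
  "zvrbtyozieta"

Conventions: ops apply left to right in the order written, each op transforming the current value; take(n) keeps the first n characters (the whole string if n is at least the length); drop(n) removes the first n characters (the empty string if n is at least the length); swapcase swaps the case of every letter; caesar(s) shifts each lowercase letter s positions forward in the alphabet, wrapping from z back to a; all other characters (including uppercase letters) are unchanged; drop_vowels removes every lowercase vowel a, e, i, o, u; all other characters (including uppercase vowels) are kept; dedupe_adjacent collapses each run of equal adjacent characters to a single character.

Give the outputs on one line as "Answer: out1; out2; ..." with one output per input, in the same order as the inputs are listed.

"PZSWCZMTVF"; "NGQLHZWGRT"; "WPBJWW"; "HZVCZ"; "XTPZRWMXGCRY"

Execution, op by op:
  "rbuyebovxh" -> "pzswczmtvf" -> "pzswczmtvf" -> "PZSWCZMTVF"
  "piskngjbyitv" -> "ngqilehzwgrt" -> "ngqlhzwgrt" -> "NGQLHZWGRT"
  "ykrwdlyyq" -> "wipubjwwo" -> "wpbjww" -> "WPBJWW"
  "jbxecb" -> "hzvcaz" -> "hzvcz" -> "HZVCZ"
  "zvrbtyozieta" -> "xtpzrwmxgcry" -> "xtpzrwmxgcry" -> "XTPZRWMXGCRY"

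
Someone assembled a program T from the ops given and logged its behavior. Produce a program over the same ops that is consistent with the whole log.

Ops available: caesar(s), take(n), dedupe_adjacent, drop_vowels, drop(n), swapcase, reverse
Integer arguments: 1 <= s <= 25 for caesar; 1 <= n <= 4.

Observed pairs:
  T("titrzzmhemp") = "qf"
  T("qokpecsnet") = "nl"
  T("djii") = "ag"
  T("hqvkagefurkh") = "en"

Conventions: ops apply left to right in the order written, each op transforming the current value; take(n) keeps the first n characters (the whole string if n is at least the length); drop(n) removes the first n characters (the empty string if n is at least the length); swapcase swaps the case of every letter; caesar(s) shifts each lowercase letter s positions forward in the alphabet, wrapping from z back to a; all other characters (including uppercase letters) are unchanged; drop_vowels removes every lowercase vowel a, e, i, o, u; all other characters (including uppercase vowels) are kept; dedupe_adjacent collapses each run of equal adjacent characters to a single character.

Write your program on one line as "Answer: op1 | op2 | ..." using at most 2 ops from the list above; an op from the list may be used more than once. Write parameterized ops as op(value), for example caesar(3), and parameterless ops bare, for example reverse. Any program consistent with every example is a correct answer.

take(2) | caesar(23)

Check, running the answer program on each example:
  "titrzzmhemp" -> "ti" -> "qf"
  "qokpecsnet" -> "qo" -> "nl"
  "djii" -> "dj" -> "ag"
  "hqvkagefurkh" -> "hq" -> "en"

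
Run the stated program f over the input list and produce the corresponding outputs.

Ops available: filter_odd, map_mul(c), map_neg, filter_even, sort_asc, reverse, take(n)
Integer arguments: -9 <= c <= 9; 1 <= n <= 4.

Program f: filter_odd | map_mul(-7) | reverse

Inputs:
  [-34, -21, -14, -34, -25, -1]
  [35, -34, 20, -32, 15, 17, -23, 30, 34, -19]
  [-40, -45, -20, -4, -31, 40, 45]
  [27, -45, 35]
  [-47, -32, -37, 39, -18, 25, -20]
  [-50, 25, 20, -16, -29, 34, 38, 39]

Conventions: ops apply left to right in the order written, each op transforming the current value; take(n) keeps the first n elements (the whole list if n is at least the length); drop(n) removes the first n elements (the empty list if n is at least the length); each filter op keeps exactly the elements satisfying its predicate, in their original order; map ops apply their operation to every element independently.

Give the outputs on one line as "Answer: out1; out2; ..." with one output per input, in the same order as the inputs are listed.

Execution, op by op:
  [-34, -21, -14, -34, -25, -1] -> [-21, -25, -1] -> [147, 175, 7] -> [7, 175, 147]
  [35, -34, 20, -32, 15, 17, -23, 30, 34, -19] -> [35, 15, 17, -23, -19] -> [-245, -105, -119, 161, 133] -> [133, 161, -119, -105, -245]
  [-40, -45, -20, -4, -31, 40, 45] -> [-45, -31, 45] -> [315, 217, -315] -> [-315, 217, 315]
  [27, -45, 35] -> [27, -45, 35] -> [-189, 315, -245] -> [-245, 315, -189]
  [-47, -32, -37, 39, -18, 25, -20] -> [-47, -37, 39, 25] -> [329, 259, -273, -175] -> [-175, -273, 259, 329]
  [-50, 25, 20, -16, -29, 34, 38, 39] -> [25, -29, 39] -> [-175, 203, -273] -> [-273, 203, -175]

[7, 175, 147]; [133, 161, -119, -105, -245]; [-315, 217, 315]; [-245, 315, -189]; [-175, -273, 259, 329]; [-273, 203, -175]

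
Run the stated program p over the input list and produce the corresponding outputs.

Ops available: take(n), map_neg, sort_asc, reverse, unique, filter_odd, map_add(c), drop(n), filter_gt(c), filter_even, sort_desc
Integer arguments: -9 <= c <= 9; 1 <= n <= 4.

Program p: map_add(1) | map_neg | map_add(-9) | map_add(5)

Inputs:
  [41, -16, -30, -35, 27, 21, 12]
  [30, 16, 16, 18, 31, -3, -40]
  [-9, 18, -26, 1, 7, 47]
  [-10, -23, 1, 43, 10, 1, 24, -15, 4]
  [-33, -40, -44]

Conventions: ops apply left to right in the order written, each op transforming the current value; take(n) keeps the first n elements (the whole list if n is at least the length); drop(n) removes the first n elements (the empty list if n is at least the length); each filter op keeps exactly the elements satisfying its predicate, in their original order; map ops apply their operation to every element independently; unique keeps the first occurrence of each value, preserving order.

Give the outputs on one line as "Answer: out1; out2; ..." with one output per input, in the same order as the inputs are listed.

[-46, 11, 25, 30, -32, -26, -17]; [-35, -21, -21, -23, -36, -2, 35]; [4, -23, 21, -6, -12, -52]; [5, 18, -6, -48, -15, -6, -29, 10, -9]; [28, 35, 39]

Execution, op by op:
  [41, -16, -30, -35, 27, 21, 12] -> [42, -15, -29, -34, 28, 22, 13] -> [-42, 15, 29, 34, -28, -22, -13] -> [-51, 6, 20, 25, -37, -31, -22] -> [-46, 11, 25, 30, -32, -26, -17]
  [30, 16, 16, 18, 31, -3, -40] -> [31, 17, 17, 19, 32, -2, -39] -> [-31, -17, -17, -19, -32, 2, 39] -> [-40, -26, -26, -28, -41, -7, 30] -> [-35, -21, -21, -23, -36, -2, 35]
  [-9, 18, -26, 1, 7, 47] -> [-8, 19, -25, 2, 8, 48] -> [8, -19, 25, -2, -8, -48] -> [-1, -28, 16, -11, -17, -57] -> [4, -23, 21, -6, -12, -52]
  [-10, -23, 1, 43, 10, 1, 24, -15, 4] -> [-9, -22, 2, 44, 11, 2, 25, -14, 5] -> [9, 22, -2, -44, -11, -2, -25, 14, -5] -> [0, 13, -11, -53, -20, -11, -34, 5, -14] -> [5, 18, -6, -48, -15, -6, -29, 10, -9]
  [-33, -40, -44] -> [-32, -39, -43] -> [32, 39, 43] -> [23, 30, 34] -> [28, 35, 39]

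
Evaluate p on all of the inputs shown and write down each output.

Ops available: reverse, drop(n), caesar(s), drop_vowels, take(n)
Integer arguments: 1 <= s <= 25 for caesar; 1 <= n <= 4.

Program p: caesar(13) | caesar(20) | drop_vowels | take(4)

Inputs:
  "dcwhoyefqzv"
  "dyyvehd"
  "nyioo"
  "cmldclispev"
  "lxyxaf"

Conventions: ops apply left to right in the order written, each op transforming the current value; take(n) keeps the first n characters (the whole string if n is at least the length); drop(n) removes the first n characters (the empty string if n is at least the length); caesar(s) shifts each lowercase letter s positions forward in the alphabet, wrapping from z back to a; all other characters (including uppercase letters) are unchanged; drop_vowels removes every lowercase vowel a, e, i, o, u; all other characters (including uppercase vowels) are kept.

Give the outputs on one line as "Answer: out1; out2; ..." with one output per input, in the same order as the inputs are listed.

"kjdv"; "kffc"; "fpvv"; "jtsk"; "sfhm"

Execution, op by op:
  "dcwhoyefqzv" -> "qpjublrsdmi" -> "kjdovflmxgc" -> "kjdvflmxgc" -> "kjdv"
  "dyyvehd" -> "qlliruq" -> "kffclok" -> "kffclk" -> "kffc"
  "nyioo" -> "alvbb" -> "ufpvv" -> "fpvv" -> "fpvv"
  "cmldclispev" -> "pzyqpyvfcri" -> "jtskjspzwlc" -> "jtskjspzwlc" -> "jtsk"
  "lxyxaf" -> "yklkns" -> "sefehm" -> "sfhm" -> "sfhm"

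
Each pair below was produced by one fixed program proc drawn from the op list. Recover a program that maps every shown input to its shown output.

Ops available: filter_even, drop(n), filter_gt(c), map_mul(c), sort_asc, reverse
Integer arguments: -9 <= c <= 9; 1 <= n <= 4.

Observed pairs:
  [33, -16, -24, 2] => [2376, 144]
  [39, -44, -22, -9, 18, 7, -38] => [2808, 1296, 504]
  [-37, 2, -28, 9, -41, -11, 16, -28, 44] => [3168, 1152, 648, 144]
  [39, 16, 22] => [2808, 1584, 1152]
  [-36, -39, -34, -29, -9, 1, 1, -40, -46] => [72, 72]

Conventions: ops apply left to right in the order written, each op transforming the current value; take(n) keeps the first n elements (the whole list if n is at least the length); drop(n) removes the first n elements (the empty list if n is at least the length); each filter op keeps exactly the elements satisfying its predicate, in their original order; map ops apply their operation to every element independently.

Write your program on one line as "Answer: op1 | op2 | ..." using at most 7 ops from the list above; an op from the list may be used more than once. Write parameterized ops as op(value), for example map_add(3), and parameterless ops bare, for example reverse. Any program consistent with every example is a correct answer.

sort_asc | reverse | map_mul(3) | map_mul(8) | map_mul(3) | filter_gt(-9)

Check, running the answer program on each example:
  [33, -16, -24, 2] -> [-24, -16, 2, 33] -> [33, 2, -16, -24] -> [99, 6, -48, -72] -> [792, 48, -384, -576] -> [2376, 144, -1152, -1728] -> [2376, 144]
  [39, -44, -22, -9, 18, 7, -38] -> [-44, -38, -22, -9, 7, 18, 39] -> [39, 18, 7, -9, -22, -38, -44] -> [117, 54, 21, -27, -66, -114, -132] -> [936, 432, 168, -216, -528, -912, -1056] -> [2808, 1296, 504, -648, -1584, -2736, -3168] -> [2808, 1296, 504]
  [-37, 2, -28, 9, -41, -11, 16, -28, 44] -> [-41, -37, -28, -28, -11, 2, 9, 16, 44] -> [44, 16, 9, 2, -11, -28, -28, -37, -41] -> [132, 48, 27, 6, -33, -84, -84, -111, -123] -> [1056, 384, 216, 48, -264, -672, -672, -888, -984] -> [3168, 1152, 648, 144, -792, -2016, -2016, -2664, -2952] -> [3168, 1152, 648, 144]
  [39, 16, 22] -> [16, 22, 39] -> [39, 22, 16] -> [117, 66, 48] -> [936, 528, 384] -> [2808, 1584, 1152] -> [2808, 1584, 1152]
  [-36, -39, -34, -29, -9, 1, 1, -40, -46] -> [-46, -40, -39, -36, -34, -29, -9, 1, 1] -> [1, 1, -9, -29, -34, -36, -39, -40, -46] -> [3, 3, -27, -87, -102, -108, -117, -120, -138] -> [24, 24, -216, -696, -816, -864, -936, -960, -1104] -> [72, 72, -648, -2088, -2448, -2592, -2808, -2880, -3312] -> [72, 72]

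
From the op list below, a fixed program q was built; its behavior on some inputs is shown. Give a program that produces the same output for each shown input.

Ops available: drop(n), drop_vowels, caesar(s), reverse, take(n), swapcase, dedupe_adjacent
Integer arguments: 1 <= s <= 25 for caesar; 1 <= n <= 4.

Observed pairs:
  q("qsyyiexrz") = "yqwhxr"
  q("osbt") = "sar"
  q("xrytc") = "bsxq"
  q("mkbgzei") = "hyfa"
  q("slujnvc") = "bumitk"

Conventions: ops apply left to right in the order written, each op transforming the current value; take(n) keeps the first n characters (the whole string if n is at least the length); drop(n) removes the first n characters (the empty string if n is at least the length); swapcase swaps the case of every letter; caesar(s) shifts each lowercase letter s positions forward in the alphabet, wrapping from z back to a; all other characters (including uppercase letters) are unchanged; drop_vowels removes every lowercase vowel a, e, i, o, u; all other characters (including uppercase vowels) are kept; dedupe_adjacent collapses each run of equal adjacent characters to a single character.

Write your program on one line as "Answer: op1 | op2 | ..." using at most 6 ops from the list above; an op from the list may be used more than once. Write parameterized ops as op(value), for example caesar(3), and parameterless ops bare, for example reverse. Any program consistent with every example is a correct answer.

drop(1) | reverse | caesar(4) | drop_vowels | caesar(21) | dedupe_adjacent

Check, running the answer program on each example:
  "qsyyiexrz" -> "syyiexrz" -> "zrxeiyys" -> "dvbimccw" -> "dvbmccw" -> "yqwhxxr" -> "yqwhxr"
  "osbt" -> "sbt" -> "tbs" -> "xfw" -> "xfw" -> "sar" -> "sar"
  "xrytc" -> "rytc" -> "ctyr" -> "gxcv" -> "gxcv" -> "bsxq" -> "bsxq"
  "mkbgzei" -> "kbgzei" -> "iezgbk" -> "midkfo" -> "mdkf" -> "hyfa" -> "hyfa"
  "slujnvc" -> "lujnvc" -> "cvnjul" -> "gzrnyp" -> "gzrnyp" -> "bumitk" -> "bumitk"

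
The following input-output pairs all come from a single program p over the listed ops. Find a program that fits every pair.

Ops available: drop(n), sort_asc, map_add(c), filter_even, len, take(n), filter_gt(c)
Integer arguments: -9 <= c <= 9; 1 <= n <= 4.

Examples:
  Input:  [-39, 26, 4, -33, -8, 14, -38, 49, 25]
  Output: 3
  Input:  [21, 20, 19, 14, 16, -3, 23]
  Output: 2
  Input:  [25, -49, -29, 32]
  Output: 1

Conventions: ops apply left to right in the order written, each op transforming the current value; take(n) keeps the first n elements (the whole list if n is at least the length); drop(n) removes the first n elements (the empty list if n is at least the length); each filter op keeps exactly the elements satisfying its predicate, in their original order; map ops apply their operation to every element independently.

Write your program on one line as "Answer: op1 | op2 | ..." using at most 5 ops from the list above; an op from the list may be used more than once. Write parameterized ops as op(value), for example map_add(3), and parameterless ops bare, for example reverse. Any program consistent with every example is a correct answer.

map_add(-8) | drop(3) | filter_even | len

Check, running the answer program on each example:
  [-39, 26, 4, -33, -8, 14, -38, 49, 25] -> [-47, 18, -4, -41, -16, 6, -46, 41, 17] -> [-41, -16, 6, -46, 41, 17] -> [-16, 6, -46] -> 3
  [21, 20, 19, 14, 16, -3, 23] -> [13, 12, 11, 6, 8, -11, 15] -> [6, 8, -11, 15] -> [6, 8] -> 2
  [25, -49, -29, 32] -> [17, -57, -37, 24] -> [24] -> [24] -> 1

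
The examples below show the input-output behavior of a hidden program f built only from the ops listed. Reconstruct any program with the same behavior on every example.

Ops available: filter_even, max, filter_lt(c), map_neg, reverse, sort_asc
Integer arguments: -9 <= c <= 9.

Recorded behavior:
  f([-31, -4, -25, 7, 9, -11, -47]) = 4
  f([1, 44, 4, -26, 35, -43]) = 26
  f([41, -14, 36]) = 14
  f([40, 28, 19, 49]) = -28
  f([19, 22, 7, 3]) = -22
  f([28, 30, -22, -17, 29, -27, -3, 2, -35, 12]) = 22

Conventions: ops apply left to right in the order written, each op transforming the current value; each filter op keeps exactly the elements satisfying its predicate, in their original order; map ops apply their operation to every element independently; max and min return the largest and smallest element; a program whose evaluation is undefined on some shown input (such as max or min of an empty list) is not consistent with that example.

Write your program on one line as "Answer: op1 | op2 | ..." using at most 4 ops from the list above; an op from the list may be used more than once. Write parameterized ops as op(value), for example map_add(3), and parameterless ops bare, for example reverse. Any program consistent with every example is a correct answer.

sort_asc | map_neg | filter_even | max

Check, running the answer program on each example:
  [-31, -4, -25, 7, 9, -11, -47] -> [-47, -31, -25, -11, -4, 7, 9] -> [47, 31, 25, 11, 4, -7, -9] -> [4] -> 4
  [1, 44, 4, -26, 35, -43] -> [-43, -26, 1, 4, 35, 44] -> [43, 26, -1, -4, -35, -44] -> [26, -4, -44] -> 26
  [41, -14, 36] -> [-14, 36, 41] -> [14, -36, -41] -> [14, -36] -> 14
  [40, 28, 19, 49] -> [19, 28, 40, 49] -> [-19, -28, -40, -49] -> [-28, -40] -> -28
  [19, 22, 7, 3] -> [3, 7, 19, 22] -> [-3, -7, -19, -22] -> [-22] -> -22
  [28, 30, -22, -17, 29, -27, -3, 2, -35, 12] -> [-35, -27, -22, -17, -3, 2, 12, 28, 29, 30] -> [35, 27, 22, 17, 3, -2, -12, -28, -29, -30] -> [22, -2, -12, -28, -30] -> 22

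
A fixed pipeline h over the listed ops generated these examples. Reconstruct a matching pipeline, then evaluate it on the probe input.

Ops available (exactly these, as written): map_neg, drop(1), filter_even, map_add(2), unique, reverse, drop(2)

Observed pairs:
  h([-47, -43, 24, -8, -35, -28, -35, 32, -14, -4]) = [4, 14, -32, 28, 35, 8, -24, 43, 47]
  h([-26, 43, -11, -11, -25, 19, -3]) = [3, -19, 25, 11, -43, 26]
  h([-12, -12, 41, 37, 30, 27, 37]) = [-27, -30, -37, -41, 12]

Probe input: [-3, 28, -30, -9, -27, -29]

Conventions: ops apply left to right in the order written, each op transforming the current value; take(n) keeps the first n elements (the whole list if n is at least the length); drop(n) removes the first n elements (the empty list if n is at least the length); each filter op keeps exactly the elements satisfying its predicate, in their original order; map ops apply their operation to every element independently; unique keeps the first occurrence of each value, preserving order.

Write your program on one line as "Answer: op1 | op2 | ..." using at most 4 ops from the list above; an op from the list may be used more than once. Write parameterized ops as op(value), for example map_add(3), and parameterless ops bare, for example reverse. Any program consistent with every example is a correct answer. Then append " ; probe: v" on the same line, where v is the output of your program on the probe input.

unique | map_neg | reverse ; probe: [29, 27, 9, 30, -28, 3]

Check, running the answer program on each example:
  [-47, -43, 24, -8, -35, -28, -35, 32, -14, -4] -> [-47, -43, 24, -8, -35, -28, 32, -14, -4] -> [47, 43, -24, 8, 35, 28, -32, 14, 4] -> [4, 14, -32, 28, 35, 8, -24, 43, 47]
  [-26, 43, -11, -11, -25, 19, -3] -> [-26, 43, -11, -25, 19, -3] -> [26, -43, 11, 25, -19, 3] -> [3, -19, 25, 11, -43, 26]
  [-12, -12, 41, 37, 30, 27, 37] -> [-12, 41, 37, 30, 27] -> [12, -41, -37, -30, -27] -> [-27, -30, -37, -41, 12]
  probe: [-3, 28, -30, -9, -27, -29] -> [-3, 28, -30, -9, -27, -29] -> [3, -28, 30, 9, 27, 29] -> [29, 27, 9, 30, -28, 3]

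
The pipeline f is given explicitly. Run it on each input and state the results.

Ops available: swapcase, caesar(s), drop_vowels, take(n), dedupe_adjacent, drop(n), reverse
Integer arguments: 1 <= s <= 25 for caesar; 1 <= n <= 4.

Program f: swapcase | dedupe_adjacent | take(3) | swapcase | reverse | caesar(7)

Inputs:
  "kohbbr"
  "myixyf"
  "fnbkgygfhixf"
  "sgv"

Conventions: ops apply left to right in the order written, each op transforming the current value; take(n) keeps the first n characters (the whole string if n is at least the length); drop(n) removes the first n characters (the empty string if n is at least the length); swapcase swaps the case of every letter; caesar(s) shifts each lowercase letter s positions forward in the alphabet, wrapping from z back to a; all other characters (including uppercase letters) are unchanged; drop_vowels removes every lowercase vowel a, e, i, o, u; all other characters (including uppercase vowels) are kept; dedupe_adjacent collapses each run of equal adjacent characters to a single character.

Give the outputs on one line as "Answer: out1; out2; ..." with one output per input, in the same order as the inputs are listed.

Execution, op by op:
  "kohbbr" -> "KOHBBR" -> "KOHBR" -> "KOH" -> "koh" -> "hok" -> "ovr"
  "myixyf" -> "MYIXYF" -> "MYIXYF" -> "MYI" -> "myi" -> "iym" -> "pft"
  "fnbkgygfhixf" -> "FNBKGYGFHIXF" -> "FNBKGYGFHIXF" -> "FNB" -> "fnb" -> "bnf" -> "ium"
  "sgv" -> "SGV" -> "SGV" -> "SGV" -> "sgv" -> "vgs" -> "cnz"

"ovr"; "pft"; "ium"; "cnz"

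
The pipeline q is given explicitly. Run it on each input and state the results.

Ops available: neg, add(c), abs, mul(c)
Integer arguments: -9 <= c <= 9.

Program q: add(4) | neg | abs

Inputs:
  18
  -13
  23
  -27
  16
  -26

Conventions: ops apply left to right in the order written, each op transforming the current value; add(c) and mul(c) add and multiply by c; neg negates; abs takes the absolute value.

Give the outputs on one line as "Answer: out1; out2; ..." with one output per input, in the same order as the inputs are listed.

22; 9; 27; 23; 20; 22

Execution, op by op:
  18 -> 22 -> -22 -> 22
  -13 -> -9 -> 9 -> 9
  23 -> 27 -> -27 -> 27
  -27 -> -23 -> 23 -> 23
  16 -> 20 -> -20 -> 20
  -26 -> -22 -> 22 -> 22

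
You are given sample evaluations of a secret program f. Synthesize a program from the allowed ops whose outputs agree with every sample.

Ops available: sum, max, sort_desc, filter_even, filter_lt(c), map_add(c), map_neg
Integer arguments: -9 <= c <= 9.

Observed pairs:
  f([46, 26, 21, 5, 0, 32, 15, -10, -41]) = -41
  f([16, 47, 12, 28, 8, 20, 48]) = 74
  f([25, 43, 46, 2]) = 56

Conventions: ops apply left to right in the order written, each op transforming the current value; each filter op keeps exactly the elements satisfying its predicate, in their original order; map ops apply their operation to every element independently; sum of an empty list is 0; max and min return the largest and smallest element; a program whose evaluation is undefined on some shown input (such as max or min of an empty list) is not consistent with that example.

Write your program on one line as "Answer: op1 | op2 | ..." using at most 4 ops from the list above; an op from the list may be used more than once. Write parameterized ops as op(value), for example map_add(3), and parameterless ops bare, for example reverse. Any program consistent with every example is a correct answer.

map_add(-9) | map_add(-6) | sum

Check, running the answer program on each example:
  [46, 26, 21, 5, 0, 32, 15, -10, -41] -> [37, 17, 12, -4, -9, 23, 6, -19, -50] -> [31, 11, 6, -10, -15, 17, 0, -25, -56] -> -41
  [16, 47, 12, 28, 8, 20, 48] -> [7, 38, 3, 19, -1, 11, 39] -> [1, 32, -3, 13, -7, 5, 33] -> 74
  [25, 43, 46, 2] -> [16, 34, 37, -7] -> [10, 28, 31, -13] -> 56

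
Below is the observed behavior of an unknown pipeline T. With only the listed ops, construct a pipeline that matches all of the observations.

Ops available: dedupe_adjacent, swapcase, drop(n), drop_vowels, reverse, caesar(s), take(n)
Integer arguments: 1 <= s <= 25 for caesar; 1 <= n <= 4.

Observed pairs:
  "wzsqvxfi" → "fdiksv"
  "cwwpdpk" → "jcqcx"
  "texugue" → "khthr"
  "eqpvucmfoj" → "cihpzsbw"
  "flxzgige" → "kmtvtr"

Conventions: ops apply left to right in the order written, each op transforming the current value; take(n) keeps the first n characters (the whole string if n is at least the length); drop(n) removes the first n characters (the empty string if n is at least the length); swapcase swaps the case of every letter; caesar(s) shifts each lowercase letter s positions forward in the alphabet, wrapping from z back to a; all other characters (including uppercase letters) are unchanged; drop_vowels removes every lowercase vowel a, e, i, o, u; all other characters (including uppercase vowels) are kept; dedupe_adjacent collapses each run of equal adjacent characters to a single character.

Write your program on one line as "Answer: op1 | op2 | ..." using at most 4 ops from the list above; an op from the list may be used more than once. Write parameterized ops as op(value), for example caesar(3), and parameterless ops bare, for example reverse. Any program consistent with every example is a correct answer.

caesar(15) | drop(2) | caesar(24)

Check, running the answer program on each example:
  "wzsqvxfi" -> "lohfkmux" -> "hfkmux" -> "fdiksv"
  "cwwpdpk" -> "rllesez" -> "lesez" -> "jcqcx"
  "texugue" -> "itmjvjt" -> "mjvjt" -> "khthr"
  "eqpvucmfoj" -> "tfekjrbudy" -> "ekjrbudy" -> "cihpzsbw"
  "flxzgige" -> "uamovxvt" -> "movxvt" -> "kmtvtr"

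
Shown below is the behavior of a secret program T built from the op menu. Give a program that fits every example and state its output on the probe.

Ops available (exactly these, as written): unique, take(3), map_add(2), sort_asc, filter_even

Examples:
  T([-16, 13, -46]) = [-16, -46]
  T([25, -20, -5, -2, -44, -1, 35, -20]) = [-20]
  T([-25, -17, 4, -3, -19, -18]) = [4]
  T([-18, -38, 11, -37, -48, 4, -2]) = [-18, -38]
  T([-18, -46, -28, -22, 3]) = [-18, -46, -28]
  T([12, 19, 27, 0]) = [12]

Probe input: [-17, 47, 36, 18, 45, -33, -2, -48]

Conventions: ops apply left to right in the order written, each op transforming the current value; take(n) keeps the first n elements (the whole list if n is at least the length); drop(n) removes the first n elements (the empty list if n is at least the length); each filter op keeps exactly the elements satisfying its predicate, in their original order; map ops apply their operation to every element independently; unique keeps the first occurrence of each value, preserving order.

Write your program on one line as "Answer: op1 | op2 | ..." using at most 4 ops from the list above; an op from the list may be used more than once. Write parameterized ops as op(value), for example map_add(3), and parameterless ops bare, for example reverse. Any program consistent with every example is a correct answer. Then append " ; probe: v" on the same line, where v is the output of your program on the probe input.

unique | take(3) | filter_even ; probe: [36]

Check, running the answer program on each example:
  [-16, 13, -46] -> [-16, 13, -46] -> [-16, 13, -46] -> [-16, -46]
  [25, -20, -5, -2, -44, -1, 35, -20] -> [25, -20, -5, -2, -44, -1, 35] -> [25, -20, -5] -> [-20]
  [-25, -17, 4, -3, -19, -18] -> [-25, -17, 4, -3, -19, -18] -> [-25, -17, 4] -> [4]
  [-18, -38, 11, -37, -48, 4, -2] -> [-18, -38, 11, -37, -48, 4, -2] -> [-18, -38, 11] -> [-18, -38]
  [-18, -46, -28, -22, 3] -> [-18, -46, -28, -22, 3] -> [-18, -46, -28] -> [-18, -46, -28]
  [12, 19, 27, 0] -> [12, 19, 27, 0] -> [12, 19, 27] -> [12]
  probe: [-17, 47, 36, 18, 45, -33, -2, -48] -> [-17, 47, 36, 18, 45, -33, -2, -48] -> [-17, 47, 36] -> [36]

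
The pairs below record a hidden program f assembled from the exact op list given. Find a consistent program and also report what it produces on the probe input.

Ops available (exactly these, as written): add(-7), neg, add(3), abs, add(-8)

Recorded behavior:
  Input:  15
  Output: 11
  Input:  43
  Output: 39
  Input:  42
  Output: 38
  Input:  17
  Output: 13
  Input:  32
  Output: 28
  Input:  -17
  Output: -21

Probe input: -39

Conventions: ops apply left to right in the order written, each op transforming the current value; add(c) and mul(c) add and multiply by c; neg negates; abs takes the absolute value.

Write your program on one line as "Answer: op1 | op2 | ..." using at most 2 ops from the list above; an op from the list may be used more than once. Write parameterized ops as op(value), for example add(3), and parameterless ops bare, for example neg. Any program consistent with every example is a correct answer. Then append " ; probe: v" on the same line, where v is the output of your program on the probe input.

add(-7) | add(3) ; probe: -43

Check, running the answer program on each example:
  15 -> 8 -> 11
  43 -> 36 -> 39
  42 -> 35 -> 38
  17 -> 10 -> 13
  32 -> 25 -> 28
  -17 -> -24 -> -21
  probe: -39 -> -46 -> -43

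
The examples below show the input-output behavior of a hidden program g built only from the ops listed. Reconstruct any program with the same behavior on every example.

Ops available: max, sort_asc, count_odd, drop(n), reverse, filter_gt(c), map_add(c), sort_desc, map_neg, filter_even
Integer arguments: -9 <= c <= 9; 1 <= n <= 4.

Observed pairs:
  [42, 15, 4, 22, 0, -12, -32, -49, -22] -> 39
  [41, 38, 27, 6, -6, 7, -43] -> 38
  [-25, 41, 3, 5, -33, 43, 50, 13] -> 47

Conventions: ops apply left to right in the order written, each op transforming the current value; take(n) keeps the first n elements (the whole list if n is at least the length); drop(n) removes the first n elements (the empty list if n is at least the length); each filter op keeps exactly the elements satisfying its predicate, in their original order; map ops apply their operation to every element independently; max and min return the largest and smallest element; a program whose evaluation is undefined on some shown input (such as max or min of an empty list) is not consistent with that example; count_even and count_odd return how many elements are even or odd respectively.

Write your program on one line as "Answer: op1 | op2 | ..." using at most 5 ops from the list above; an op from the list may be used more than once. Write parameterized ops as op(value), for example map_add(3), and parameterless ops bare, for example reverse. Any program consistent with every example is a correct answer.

sort_asc | sort_desc | map_add(-3) | max

Check, running the answer program on each example:
  [42, 15, 4, 22, 0, -12, -32, -49, -22] -> [-49, -32, -22, -12, 0, 4, 15, 22, 42] -> [42, 22, 15, 4, 0, -12, -22, -32, -49] -> [39, 19, 12, 1, -3, -15, -25, -35, -52] -> 39
  [41, 38, 27, 6, -6, 7, -43] -> [-43, -6, 6, 7, 27, 38, 41] -> [41, 38, 27, 7, 6, -6, -43] -> [38, 35, 24, 4, 3, -9, -46] -> 38
  [-25, 41, 3, 5, -33, 43, 50, 13] -> [-33, -25, 3, 5, 13, 41, 43, 50] -> [50, 43, 41, 13, 5, 3, -25, -33] -> [47, 40, 38, 10, 2, 0, -28, -36] -> 47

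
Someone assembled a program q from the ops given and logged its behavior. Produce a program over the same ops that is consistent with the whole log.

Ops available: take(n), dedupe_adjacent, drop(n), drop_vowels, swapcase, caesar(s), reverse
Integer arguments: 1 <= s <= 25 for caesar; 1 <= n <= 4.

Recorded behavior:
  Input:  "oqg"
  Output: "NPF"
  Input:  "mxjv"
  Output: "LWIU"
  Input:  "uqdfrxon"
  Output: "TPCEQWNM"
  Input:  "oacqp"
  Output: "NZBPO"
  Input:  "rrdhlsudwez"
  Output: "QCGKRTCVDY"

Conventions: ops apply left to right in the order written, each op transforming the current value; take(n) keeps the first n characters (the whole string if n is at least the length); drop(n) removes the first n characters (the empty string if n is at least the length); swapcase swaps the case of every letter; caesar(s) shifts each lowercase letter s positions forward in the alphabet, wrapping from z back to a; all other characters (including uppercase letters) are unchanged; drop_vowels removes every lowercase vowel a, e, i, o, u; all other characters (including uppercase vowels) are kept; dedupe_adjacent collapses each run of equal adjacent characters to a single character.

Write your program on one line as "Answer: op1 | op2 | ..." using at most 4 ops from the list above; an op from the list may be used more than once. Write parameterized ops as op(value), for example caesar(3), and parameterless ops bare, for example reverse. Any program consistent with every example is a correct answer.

dedupe_adjacent | caesar(25) | swapcase

Check, running the answer program on each example:
  "oqg" -> "oqg" -> "npf" -> "NPF"
  "mxjv" -> "mxjv" -> "lwiu" -> "LWIU"
  "uqdfrxon" -> "uqdfrxon" -> "tpceqwnm" -> "TPCEQWNM"
  "oacqp" -> "oacqp" -> "nzbpo" -> "NZBPO"
  "rrdhlsudwez" -> "rdhlsudwez" -> "qcgkrtcvdy" -> "QCGKRTCVDY"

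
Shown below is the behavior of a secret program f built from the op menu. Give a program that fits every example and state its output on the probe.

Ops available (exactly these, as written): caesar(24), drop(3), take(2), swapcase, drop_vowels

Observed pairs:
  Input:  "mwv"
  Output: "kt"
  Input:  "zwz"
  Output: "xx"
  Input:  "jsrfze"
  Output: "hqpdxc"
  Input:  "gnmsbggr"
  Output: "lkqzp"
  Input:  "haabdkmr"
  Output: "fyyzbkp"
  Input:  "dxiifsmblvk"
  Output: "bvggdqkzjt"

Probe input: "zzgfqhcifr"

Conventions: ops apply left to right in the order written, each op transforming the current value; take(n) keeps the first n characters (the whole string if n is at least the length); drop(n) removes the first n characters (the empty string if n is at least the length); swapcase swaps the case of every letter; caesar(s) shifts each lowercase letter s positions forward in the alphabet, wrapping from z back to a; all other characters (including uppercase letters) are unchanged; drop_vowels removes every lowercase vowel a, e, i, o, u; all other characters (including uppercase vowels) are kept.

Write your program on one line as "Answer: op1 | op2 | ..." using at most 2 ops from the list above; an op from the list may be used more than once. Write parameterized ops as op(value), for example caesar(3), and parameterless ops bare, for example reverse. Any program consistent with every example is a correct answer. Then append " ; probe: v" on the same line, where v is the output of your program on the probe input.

caesar(24) | drop_vowels ; probe: "xxdfgdp"

Check, running the answer program on each example:
  "mwv" -> "kut" -> "kt"
  "zwz" -> "xux" -> "xx"
  "jsrfze" -> "hqpdxc" -> "hqpdxc"
  "gnmsbggr" -> "elkqzeep" -> "lkqzp"
  "haabdkmr" -> "fyyzbikp" -> "fyyzbkp"
  "dxiifsmblvk" -> "bvggdqkzjti" -> "bvggdqkzjt"
  probe: "zzgfqhcifr" -> "xxedofagdp" -> "xxdfgdp"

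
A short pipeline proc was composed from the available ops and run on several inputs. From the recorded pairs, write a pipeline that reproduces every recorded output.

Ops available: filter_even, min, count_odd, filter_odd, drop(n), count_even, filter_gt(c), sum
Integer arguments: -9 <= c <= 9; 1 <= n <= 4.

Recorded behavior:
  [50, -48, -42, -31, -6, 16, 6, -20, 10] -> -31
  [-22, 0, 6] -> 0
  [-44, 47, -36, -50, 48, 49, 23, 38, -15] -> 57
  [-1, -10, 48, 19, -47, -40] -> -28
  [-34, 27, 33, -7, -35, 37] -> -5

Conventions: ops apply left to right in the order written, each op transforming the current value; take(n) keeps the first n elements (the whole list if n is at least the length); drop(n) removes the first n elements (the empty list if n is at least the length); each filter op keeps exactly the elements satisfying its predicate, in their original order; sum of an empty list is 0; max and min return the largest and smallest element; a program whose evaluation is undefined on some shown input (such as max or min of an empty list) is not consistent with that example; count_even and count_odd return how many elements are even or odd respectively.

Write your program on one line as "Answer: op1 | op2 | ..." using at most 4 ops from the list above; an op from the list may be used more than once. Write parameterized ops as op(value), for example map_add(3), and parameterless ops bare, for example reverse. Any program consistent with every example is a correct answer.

drop(3) | filter_odd | sum

Check, running the answer program on each example:
  [50, -48, -42, -31, -6, 16, 6, -20, 10] -> [-31, -6, 16, 6, -20, 10] -> [-31] -> -31
  [-22, 0, 6] -> [] -> [] -> 0
  [-44, 47, -36, -50, 48, 49, 23, 38, -15] -> [-50, 48, 49, 23, 38, -15] -> [49, 23, -15] -> 57
  [-1, -10, 48, 19, -47, -40] -> [19, -47, -40] -> [19, -47] -> -28
  [-34, 27, 33, -7, -35, 37] -> [-7, -35, 37] -> [-7, -35, 37] -> -5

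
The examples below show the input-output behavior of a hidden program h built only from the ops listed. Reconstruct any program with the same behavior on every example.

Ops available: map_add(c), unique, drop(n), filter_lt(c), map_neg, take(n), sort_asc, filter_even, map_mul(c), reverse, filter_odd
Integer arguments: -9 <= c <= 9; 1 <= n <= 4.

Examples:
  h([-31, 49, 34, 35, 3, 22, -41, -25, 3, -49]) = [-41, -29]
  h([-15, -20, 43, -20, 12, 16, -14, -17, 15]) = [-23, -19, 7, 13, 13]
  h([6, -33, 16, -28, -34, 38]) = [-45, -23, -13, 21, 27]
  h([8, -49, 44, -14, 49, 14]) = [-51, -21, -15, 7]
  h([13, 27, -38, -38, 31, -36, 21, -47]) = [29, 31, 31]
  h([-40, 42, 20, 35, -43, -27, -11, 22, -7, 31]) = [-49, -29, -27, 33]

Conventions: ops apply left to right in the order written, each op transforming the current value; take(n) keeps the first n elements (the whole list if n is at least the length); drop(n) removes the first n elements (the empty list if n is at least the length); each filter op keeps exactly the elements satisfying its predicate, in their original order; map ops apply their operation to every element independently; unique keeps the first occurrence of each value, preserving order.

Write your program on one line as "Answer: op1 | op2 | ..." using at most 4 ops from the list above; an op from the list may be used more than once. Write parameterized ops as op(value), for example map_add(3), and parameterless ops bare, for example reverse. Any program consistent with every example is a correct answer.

map_add(7) | filter_odd | map_neg | sort_asc

Check, running the answer program on each example:
  [-31, 49, 34, 35, 3, 22, -41, -25, 3, -49] -> [-24, 56, 41, 42, 10, 29, -34, -18, 10, -42] -> [41, 29] -> [-41, -29] -> [-41, -29]
  [-15, -20, 43, -20, 12, 16, -14, -17, 15] -> [-8, -13, 50, -13, 19, 23, -7, -10, 22] -> [-13, -13, 19, 23, -7] -> [13, 13, -19, -23, 7] -> [-23, -19, 7, 13, 13]
  [6, -33, 16, -28, -34, 38] -> [13, -26, 23, -21, -27, 45] -> [13, 23, -21, -27, 45] -> [-13, -23, 21, 27, -45] -> [-45, -23, -13, 21, 27]
  [8, -49, 44, -14, 49, 14] -> [15, -42, 51, -7, 56, 21] -> [15, 51, -7, 21] -> [-15, -51, 7, -21] -> [-51, -21, -15, 7]
  [13, 27, -38, -38, 31, -36, 21, -47] -> [20, 34, -31, -31, 38, -29, 28, -40] -> [-31, -31, -29] -> [31, 31, 29] -> [29, 31, 31]
  [-40, 42, 20, 35, -43, -27, -11, 22, -7, 31] -> [-33, 49, 27, 42, -36, -20, -4, 29, 0, 38] -> [-33, 49, 27, 29] -> [33, -49, -27, -29] -> [-49, -29, -27, 33]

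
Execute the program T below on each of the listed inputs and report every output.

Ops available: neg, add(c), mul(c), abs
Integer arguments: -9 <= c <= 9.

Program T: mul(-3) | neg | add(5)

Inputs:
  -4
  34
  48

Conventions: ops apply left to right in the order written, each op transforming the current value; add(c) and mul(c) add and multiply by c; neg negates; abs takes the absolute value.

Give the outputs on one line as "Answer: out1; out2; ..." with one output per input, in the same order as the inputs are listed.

-7; 107; 149

Execution, op by op:
  -4 -> 12 -> -12 -> -7
  34 -> -102 -> 102 -> 107
  48 -> -144 -> 144 -> 149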